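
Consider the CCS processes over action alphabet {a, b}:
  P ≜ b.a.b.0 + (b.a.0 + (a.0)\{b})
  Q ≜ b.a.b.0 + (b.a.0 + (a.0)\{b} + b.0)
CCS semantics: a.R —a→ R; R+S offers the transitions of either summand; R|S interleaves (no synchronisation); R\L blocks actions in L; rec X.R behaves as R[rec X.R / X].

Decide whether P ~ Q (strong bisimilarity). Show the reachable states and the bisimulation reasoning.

not bisimilar

Reachable graph of P (6 states):
  m0 = b.a.b.0 + (b.a.0 + (a.0)\{b}) → =a=> m1, =b=> m2, =b=> m3
  m1 = 0\{b} → ∅
  m2 = a.0 → =a=> m4
  m3 = a.b.0 → =a=> m5
  m4 = 0 → ∅
  m5 = b.0 → =b=> m4
Reachable graph of Q (6 states):
  n0 = b.a.b.0 + (b.a.0 + (a.0)\{b} + b.0) → =a=> n1, =b=> n2, =b=> n3, =b=> n4
  n1 = 0\{b} → ∅
  n2 = 0 → ∅
  n3 = a.0 → =a=> n2
  n4 = a.b.0 → =a=> n5
  n5 = b.0 → =b=> n2
Partition-refinement fixed point:
  B0 = {m0}
  B1 = {m2, n3}
  B2 = {m1, m4, n1, n2}
  B3 = {m3, n4}
  B4 = {m5, n5}
  B5 = {n0}
m0 ∈ B0, n0 ∈ B5 → different blocks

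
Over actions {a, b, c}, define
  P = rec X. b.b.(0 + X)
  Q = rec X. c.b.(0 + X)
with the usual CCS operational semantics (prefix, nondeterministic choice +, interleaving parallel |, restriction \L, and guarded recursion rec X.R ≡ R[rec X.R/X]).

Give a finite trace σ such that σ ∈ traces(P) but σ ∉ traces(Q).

b

Reachable graph of P (3 states):
  m0 = rec X. b.b.(0 + X) | —b→ m1
  m1 = b.(0 + (rec X. b.b.(0 + X))) | —b→ m2
  m2 = 0 + (rec X. b.b.(0 + X)) | —b→ m1
Reachable graph of Q (3 states):
  n0 = rec X. c.b.(0 + X) | —c→ n1
  n1 = b.(0 + (rec X. c.b.(0 + X))) | —b→ n2
  n2 = 0 + (rec X. c.b.(0 + X)) | —c→ n1
Run σ = ⟨b⟩ on P: start {m0}
  after b @ step 1: {m1}
  — P admits the full trace.
Run σ = ⟨b⟩ on Q: start {n0}
  after b @ step 1: ∅  — Q cannot continue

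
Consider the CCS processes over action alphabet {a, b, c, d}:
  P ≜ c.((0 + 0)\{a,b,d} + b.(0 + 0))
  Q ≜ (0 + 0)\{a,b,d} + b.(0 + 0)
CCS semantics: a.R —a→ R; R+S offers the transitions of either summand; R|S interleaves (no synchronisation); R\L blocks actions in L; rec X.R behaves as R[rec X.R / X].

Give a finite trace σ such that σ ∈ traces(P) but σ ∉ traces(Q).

P's transition system — 3 states:
  s0 = c.((0 + 0)\{a,b,d} + b.(0 + 0)) | —c→ s1
  s1 = (0 + 0)\{a,b,d} + b.(0 + 0) | —b→ s2
  s2 = 0 + 0 | deadlocked
Q's transition system — 2 states:
  t0 = (0 + 0)\{a,b,d} + b.(0 + 0) | —b→ t1
  t1 = 0 + 0 | deadlocked
Executing c from P (initial set {s0}):
  step 1 (c): {s1}
  ✓ P
Executing c from Q (initial set {t0}):
  step 1 (c): no successor for Q

c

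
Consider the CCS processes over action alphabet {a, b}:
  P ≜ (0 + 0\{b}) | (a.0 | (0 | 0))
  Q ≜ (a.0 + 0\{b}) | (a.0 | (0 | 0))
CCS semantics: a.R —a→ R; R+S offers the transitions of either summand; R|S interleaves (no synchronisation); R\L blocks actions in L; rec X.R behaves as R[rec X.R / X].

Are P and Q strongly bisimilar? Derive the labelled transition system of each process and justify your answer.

LTS(P): 2 reachable states
  s0 = (0 + 0\{b}) | (a.0 | (0 | 0)) | --a--▸ s1
  s1 = (0 + 0\{b}) | (0 | (0 | 0)) | stopped
LTS(Q): 4 reachable states
  t0 = (a.0 + 0\{b}) | (a.0 | (0 | 0)) | --a--▸ t1, --a--▸ t2
  t1 = (a.0 + 0\{b}) | (0 | (0 | 0)) | --a--▸ t3
  t2 = 0 | (a.0 | (0 | 0)) | --a--▸ t3
  t3 = 0 | (0 | (0 | 0)) | stopped
Partition-refinement fixed point:
  B0 = {s0, t1, t2}
  B1 = {s1, t3}
  B2 = {t0}
s0 ∈ B0, t0 ∈ B2 → different blocks

NO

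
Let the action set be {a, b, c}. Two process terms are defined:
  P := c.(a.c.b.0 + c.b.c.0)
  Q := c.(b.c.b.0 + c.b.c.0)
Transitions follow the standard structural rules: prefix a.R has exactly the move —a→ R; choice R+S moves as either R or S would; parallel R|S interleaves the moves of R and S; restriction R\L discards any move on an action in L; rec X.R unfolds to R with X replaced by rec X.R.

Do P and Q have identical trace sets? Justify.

NO — witness ⟨ca⟩

P's transition system — 7 states:
  u0 = c.(a.c.b.0 + c.b.c.0) :: =c=> u1
  u1 = a.c.b.0 + c.b.c.0 :: =a=> u2, =c=> u3
  u2 = c.b.0 :: =c=> u4
  u3 = b.c.0 :: =b=> u5
  u4 = b.0 :: =b=> u6
  u5 = c.0 :: =c=> u6
  u6 = 0 :: deadlocked
Q's transition system — 7 states:
  v0 = c.(b.c.b.0 + c.b.c.0) :: =c=> v1
  v1 = b.c.b.0 + c.b.c.0 :: =b=> v2, =c=> v3
  v2 = c.b.0 :: =c=> v4
  v3 = b.c.0 :: =b=> v5
  v4 = b.0 :: =b=> v6
  v5 = c.0 :: =c=> v6
  v6 = 0 :: deadlocked
Executing ca from P (initial set {u0}):
  after c @ step 1: {u1}
  after a @ step 2: {u2}
  — P admits the full trace.
Executing ca from Q (initial set {v0}):
  after c @ step 1: {v1}
  after a @ step 2: no successor for Q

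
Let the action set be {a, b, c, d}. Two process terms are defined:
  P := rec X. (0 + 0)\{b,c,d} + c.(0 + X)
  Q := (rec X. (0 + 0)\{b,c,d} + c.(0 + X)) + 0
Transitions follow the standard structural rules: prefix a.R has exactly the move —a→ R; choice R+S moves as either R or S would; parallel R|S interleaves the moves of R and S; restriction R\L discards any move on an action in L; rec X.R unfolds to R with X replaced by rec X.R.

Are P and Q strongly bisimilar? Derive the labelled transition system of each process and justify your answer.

YES

Reachable graph of P (2 states):
  s0 = rec X. (0 + 0)\{b,c,d} + c.(0 + X) has moves —c→ s1
  s1 = 0 + (rec X. (0 + 0)\{b,c,d} + c.(0 + X)) has moves —c→ s1
Reachable graph of Q (2 states):
  t0 = (rec X. (0 + 0)\{b,c,d} + c.(0 + X)) + 0 has moves —c→ t1
  t1 = 0 + (rec X. (0 + 0)\{b,c,d} + c.(0 + X)) has moves —c→ t1
Bisimilarity quotient blocks:
  B0 = {s0, s1, t0, t1}
s0 ∈ B0, t0 ∈ B0 → same block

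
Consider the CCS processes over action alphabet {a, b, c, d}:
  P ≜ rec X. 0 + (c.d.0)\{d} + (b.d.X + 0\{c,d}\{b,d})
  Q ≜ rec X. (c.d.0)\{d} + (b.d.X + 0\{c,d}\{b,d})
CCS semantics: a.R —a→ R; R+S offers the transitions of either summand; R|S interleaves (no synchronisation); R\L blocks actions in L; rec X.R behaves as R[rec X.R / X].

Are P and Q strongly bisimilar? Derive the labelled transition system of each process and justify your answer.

YES

Reachable graph of P (3 states):
  u0 = rec X. 0 + (c.d.0)\{d} + (b.d.X + 0\{c,d}\{b,d}) has moves =b=> u1, =c=> u2
  u1 = d.(rec X. 0 + (c.d.0)\{d} + (b.d.X + 0\{c,d}\{b,d})) has moves =d=> u0
  u2 = (d.0)\{d} has moves ·
Reachable graph of Q (3 states):
  v0 = rec X. (c.d.0)\{d} + (b.d.X + 0\{c,d}\{b,d}) has moves =b=> v1, =c=> v2
  v1 = d.(rec X. (c.d.0)\{d} + (b.d.X + 0\{c,d}\{b,d})) has moves =d=> v0
  v2 = (d.0)\{d} has moves ·
Bisimilarity quotient blocks:
  B0 = {u0, v0}
  B1 = {u2, v2}
  B2 = {u1, v1}
u0 ∈ B0, v0 ∈ B0 → same block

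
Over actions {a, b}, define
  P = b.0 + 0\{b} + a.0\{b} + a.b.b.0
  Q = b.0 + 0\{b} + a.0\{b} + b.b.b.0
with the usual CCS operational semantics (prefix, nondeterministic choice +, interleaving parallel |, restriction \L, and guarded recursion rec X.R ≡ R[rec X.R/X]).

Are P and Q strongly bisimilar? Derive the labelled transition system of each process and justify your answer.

LTS(P): 5 reachable states
  p0 = b.0 + 0\{b} + a.0\{b} + a.b.b.0 | --a--▸ p1, --a--▸ p2, --b--▸ p3
  p1 = 0\{b} | ∅
  p2 = b.b.0 | --b--▸ p4
  p3 = 0 | ∅
  p4 = b.0 | --b--▸ p3
LTS(Q): 5 reachable states
  q0 = b.0 + 0\{b} + a.0\{b} + b.b.b.0 | --a--▸ q1, --b--▸ q2, --b--▸ q3
  q1 = 0\{b} | ∅
  q2 = 0 | ∅
  q3 = b.b.0 | --b--▸ q4
  q4 = b.0 | --b--▸ q2
Partition-refinement fixed point:
  B0 = {p0}
  B1 = {p2, q3}
  B2 = {p4, q4}
  B3 = {p1, p3, q1, q2}
  B4 = {q0}
p0 ∈ B0, q0 ∈ B4 → different blocks

NO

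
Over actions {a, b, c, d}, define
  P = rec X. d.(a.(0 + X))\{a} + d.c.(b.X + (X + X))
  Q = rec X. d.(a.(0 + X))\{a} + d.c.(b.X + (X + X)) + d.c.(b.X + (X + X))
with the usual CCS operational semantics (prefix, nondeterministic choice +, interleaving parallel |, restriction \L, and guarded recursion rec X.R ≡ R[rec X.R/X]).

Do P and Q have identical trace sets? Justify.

trace-equivalent

Reachable graph of P (4 states):
  m0 = rec X. d.(a.(0 + X))\{a} + d.c.(b.X + (X + X)) has moves --d--▸ m1, --d--▸ m2
  m1 = (a.(0 + (rec X. d.(a.(0 + X))\{a} + d.c.(b.X + (X + X)))))\{a} has moves deadlocked
  m2 = c.(b.(rec X. d.(a.(0 + X))\{a} + d.c.(b.X + (X + X))) + ((rec X. d.(a.(0 + X))\{a} + d.c.(b.X + (X + X))) + (rec X. d.(a.(0 + X))\{a} + d.c.(b.X + (X + X))))) has moves --c--▸ m3
  m3 = b.(rec X. d.(a.(0 + X))\{a} + d.c.(b.X + (X + X))) + ((rec X. d.(a.(0 + X))\{a} + d.c.(b.X + (X + X))) + (rec X. d.(a.(0 + X))\{a} + d.c.(b.X + (X + X)))) has moves --b--▸ m0, --d--▸ m1, --d--▸ m2
Reachable graph of Q (4 states):
  n0 = rec X. d.(a.(0 + X))\{a} + d.c.(b.X + (X + X)) + d.c.(b.X + (X + X)) has moves --d--▸ n1, --d--▸ n2
  n1 = (a.(0 + (rec X. d.(a.(0 + X))\{a} + d.c.(b.X + (X + X)) + d.c.(b.X + (X + X)))))\{a} has moves deadlocked
  n2 = c.(b.(rec X. d.(a.(0 + X))\{a} + d.c.(b.X + (X + X)) + d.c.(b.X + (X + X))) + ((rec X. d.(a.(0 + X))\{a} + d.c.(b.X + (X + X)) + d.c.(b.X + (X + X))) + (rec X. d.(a.(0 + X))\{a} + d.c.(b.X + (X + X)) + d.c.(b.X + (X + X))))) has moves --c--▸ n3
  n3 = b.(rec X. d.(a.(0 + X))\{a} + d.c.(b.X + (X + X)) + d.c.(b.X + (X + X))) + ((rec X. d.(a.(0 + X))\{a} + d.c.(b.X + (X + X)) + d.c.(b.X + (X + X))) + (rec X. d.(a.(0 + X))\{a} + d.c.(b.X + (X + X)) + d.c.(b.X + (X + X)))) has moves --b--▸ n0, --d--▸ n1, --d--▸ n2
Bisimilarity quotient blocks:
  B0 = {m0, n0}
  B1 = {m1, n1}
  B2 = {m2, n2}
  B3 = {m3, n3}
m0 ∈ B0, n0 ∈ B0 → same block
Bisimilar ⇒ trace-equivalent.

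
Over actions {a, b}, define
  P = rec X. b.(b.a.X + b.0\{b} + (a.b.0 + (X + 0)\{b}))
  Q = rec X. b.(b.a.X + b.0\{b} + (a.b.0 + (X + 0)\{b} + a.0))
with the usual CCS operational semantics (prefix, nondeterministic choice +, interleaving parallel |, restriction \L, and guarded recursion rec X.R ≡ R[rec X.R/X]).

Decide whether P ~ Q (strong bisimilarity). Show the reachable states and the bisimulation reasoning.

NO

Reachable graph of P (6 states):
  u0 = rec X. b.(b.a.X + b.0\{b} + (a.b.0 + (X + 0)\{b})) ⊢ —b→ u1
  u1 = b.a.(rec X. b.(b.a.X + b.0\{b} + (a.b.0 + (X + 0)\{b}))) + b.0\{b} + (a.b.0 + ((rec X. b.(b.a.X + b.0\{b} + (a.b.0 + (X + 0)\{b}))) + 0)\{b}) ⊢ —a→ u2, —b→ u3, —b→ u4
  u2 = b.0 ⊢ —b→ u5
  u3 = 0\{b} ⊢ (no moves)
  u4 = a.(rec X. b.(b.a.X + b.0\{b} + (a.b.0 + (X + 0)\{b}))) ⊢ —a→ u0
  u5 = 0 ⊢ (no moves)
Reachable graph of Q (6 states):
  v0 = rec X. b.(b.a.X + b.0\{b} + (a.b.0 + (X + 0)\{b} + a.0)) ⊢ —b→ v1
  v1 = b.a.(rec X. b.(b.a.X + b.0\{b} + (a.b.0 + (X + 0)\{b} + a.0))) + b.0\{b} + (a.b.0 + ((rec X. b.(b.a.X + b.0\{b} + (a.b.0 + (X + 0)\{b} + a.0))) + 0)\{b} + a.0) ⊢ —a→ v2, —a→ v3, —b→ v4, —b→ v5
  v2 = 0 ⊢ (no moves)
  v3 = b.0 ⊢ —b→ v2
  v4 = 0\{b} ⊢ (no moves)
  v5 = a.(rec X. b.(b.a.X + b.0\{b} + (a.b.0 + (X + 0)\{b} + a.0))) ⊢ —a→ v0
Partition-refinement fixed point:
  B0 = {u0}
  B1 = {u1}
  B2 = {u3, u5, v2, v4}
  B3 = {u2, v3}
  B4 = {u4}
  B5 = {v0}
  B6 = {v1}
  B7 = {v5}
u0 ∈ B0, v0 ∈ B5 → different blocks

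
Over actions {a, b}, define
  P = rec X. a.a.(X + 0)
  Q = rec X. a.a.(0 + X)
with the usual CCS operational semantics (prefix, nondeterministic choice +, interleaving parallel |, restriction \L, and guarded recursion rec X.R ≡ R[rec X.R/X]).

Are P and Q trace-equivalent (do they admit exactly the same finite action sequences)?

YES

P's transition system — 3 states:
  s0 = rec X. a.a.(X + 0) :: --a--▸ s1
  s1 = a.((rec X. a.a.(X + 0)) + 0) :: --a--▸ s2
  s2 = (rec X. a.a.(X + 0)) + 0 :: --a--▸ s1
Q's transition system — 3 states:
  t0 = rec X. a.a.(0 + X) :: --a--▸ t1
  t1 = a.(0 + (rec X. a.a.(0 + X))) :: --a--▸ t2
  t2 = 0 + (rec X. a.a.(0 + X)) :: --a--▸ t1
Bisimilarity quotient blocks:
  B0 = {s0, s1, s2, t0, t1, t2}
s0 ∈ B0, t0 ∈ B0 → same block
Bisimilar ⇒ trace-equivalent.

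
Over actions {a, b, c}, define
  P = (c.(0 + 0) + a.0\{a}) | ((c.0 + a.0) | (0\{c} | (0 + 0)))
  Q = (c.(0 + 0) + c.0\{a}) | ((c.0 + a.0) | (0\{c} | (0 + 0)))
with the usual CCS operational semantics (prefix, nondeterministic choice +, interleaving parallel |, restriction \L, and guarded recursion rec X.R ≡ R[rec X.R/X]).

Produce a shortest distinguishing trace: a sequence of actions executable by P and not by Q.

aa

LTS(P): 6 reachable states
  u0 = (c.(0 + 0) + a.0\{a}) | ((c.0 + a.0) | (0\{c} | (0 + 0))) → =a=> u1, =a=> u2, =c=> u1, =c=> u3
  u1 = (c.(0 + 0) + a.0\{a}) | (0 | (0\{c} | (0 + 0))) → =a=> u4, =c=> u5
  u2 = 0\{a} | ((c.0 + a.0) | (0\{c} | (0 + 0))) → =a=> u4, =c=> u4
  u3 = (0 + 0) | ((c.0 + a.0) | (0\{c} | (0 + 0))) → =a=> u5, =c=> u5
  u4 = 0\{a} | (0 | (0\{c} | (0 + 0))) → deadlocked
  u5 = (0 + 0) | (0 | (0\{c} | (0 + 0))) → deadlocked
LTS(Q): 6 reachable states
  v0 = (c.(0 + 0) + c.0\{a}) | ((c.0 + a.0) | (0\{c} | (0 + 0))) → =a=> v1, =c=> v1, =c=> v2, =c=> v3
  v1 = (c.(0 + 0) + c.0\{a}) | (0 | (0\{c} | (0 + 0))) → =c=> v4, =c=> v5
  v2 = (0 + 0) | ((c.0 + a.0) | (0\{c} | (0 + 0))) → =a=> v4, =c=> v4
  v3 = 0\{a} | ((c.0 + a.0) | (0\{c} | (0 + 0))) → =a=> v5, =c=> v5
  v4 = (0 + 0) | (0 | (0\{c} | (0 + 0))) → deadlocked
  v5 = 0\{a} | (0 | (0\{c} | (0 + 0))) → deadlocked
Trace ⟨aa⟩ through P, begin at {u0}:
  [1] a ⇒ {u1, u2}
  [2] a ⇒ {u4}
  ✓ P
Trace ⟨aa⟩ through Q, begin at {v0}:
  [1] a ⇒ {v1}
  [2] a ⇒ ∅  — Q cannot continue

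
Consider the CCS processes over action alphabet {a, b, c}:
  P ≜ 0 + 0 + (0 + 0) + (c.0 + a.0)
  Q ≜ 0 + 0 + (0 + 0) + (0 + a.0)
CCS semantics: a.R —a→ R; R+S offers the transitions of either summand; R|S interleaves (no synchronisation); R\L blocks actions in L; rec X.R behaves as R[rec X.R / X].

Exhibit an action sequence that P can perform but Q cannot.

P's transition system — 2 states:
  m0 = 0 + 0 + (0 + 0) + (c.0 + a.0) has moves -a-> m1, -c-> m1
  m1 = 0 has moves ∅
Q's transition system — 2 states:
  n0 = 0 + 0 + (0 + 0) + (0 + a.0) has moves -a-> n1
  n1 = 0 has moves ∅
Run σ = ⟨c⟩ on P: start {m0}
  step 1 (c): {m1}
  ✓ P
Run σ = ⟨c⟩ on Q: start {n0}
  step 1 (c): ∅ (Q stuck)

c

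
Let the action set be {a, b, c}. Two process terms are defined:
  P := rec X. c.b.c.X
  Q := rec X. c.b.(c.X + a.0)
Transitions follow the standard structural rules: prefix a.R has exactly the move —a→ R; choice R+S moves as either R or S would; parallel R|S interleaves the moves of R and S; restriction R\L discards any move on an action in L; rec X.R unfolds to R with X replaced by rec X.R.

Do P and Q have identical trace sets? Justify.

LTS(P): 3 reachable states
  m0 = rec X. c.b.c.X :: -c-> m1
  m1 = b.c.(rec X. c.b.c.X) :: -b-> m2
  m2 = c.(rec X. c.b.c.X) :: -c-> m0
LTS(Q): 4 reachable states
  n0 = rec X. c.b.(c.X + a.0) :: -c-> n1
  n1 = b.(c.(rec X. c.b.(c.X + a.0)) + a.0) :: -b-> n2
  n2 = c.(rec X. c.b.(c.X + a.0)) + a.0 :: -a-> n3, -c-> n0
  n3 = 0 :: ∅
Trace ⟨cba⟩ through Q, begin at {n0}:
  [1] c ⇒ {n1}
  [2] b ⇒ {n2}
  [3] a ⇒ {n3}
  ✓ Q
Trace ⟨cba⟩ through P, begin at {m0}:
  [1] c ⇒ {m1}
  [2] b ⇒ {m2}
  [3] a ⇒ no successor for P

trace-distinct — witness ⟨cba⟩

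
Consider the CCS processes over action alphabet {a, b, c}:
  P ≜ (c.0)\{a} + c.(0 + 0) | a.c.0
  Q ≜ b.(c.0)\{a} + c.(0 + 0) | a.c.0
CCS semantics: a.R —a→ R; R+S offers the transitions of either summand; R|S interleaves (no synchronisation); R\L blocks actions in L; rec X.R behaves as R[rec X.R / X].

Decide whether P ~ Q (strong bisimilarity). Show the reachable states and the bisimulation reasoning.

NO

P's transition system — 7 states:
  s0 = (c.0)\{a} + c.(0 + 0) | a.c.0 → ··a··> s1, ··c··> s2, ··c··> s3
  s1 = c.(0 + 0) | c.0 → ··c··> s4, ··c··> s5
  s2 = (0 + 0) | a.c.0 → ··a··> s4
  s3 = 0\{a} → (no moves)
  s4 = (0 + 0) | c.0 → ··c··> s6
  s5 = c.(0 + 0) | 0 → ··c··> s6
  s6 = (0 + 0) | 0 → (no moves)
Q's transition system — 8 states:
  t0 = b.(c.0)\{a} + c.(0 + 0) | a.c.0 → ··a··> t1, ··b··> t2, ··c··> t3
  t1 = c.(0 + 0) | c.0 → ··c··> t4, ··c··> t5
  t2 = (c.0)\{a} → ··c··> t6
  t3 = (0 + 0) | a.c.0 → ··a··> t4
  t4 = (0 + 0) | c.0 → ··c··> t7
  t5 = c.(0 + 0) | 0 → ··c··> t7
  t6 = 0\{a} → (no moves)
  t7 = (0 + 0) | 0 → (no moves)
Bisimilarity quotient blocks:
  B0 = {s0}
  B1 = {s1, t1}
  B2 = {s4, s5, t2, t4, t5}
  B3 = {s3, s6, t6, t7}
  B4 = {s2, t3}
  B5 = {t0}
s0 ∈ B0, t0 ∈ B5 → different blocks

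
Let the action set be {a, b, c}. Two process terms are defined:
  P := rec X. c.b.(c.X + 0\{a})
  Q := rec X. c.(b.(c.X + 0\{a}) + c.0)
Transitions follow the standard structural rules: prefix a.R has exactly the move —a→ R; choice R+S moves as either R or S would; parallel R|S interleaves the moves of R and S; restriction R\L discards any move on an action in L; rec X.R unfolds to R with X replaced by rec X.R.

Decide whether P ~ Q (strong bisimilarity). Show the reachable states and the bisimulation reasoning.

NO

Reachable graph of P (3 states):
  m0 = rec X. c.b.(c.X + 0\{a}) has moves ··c··> m1
  m1 = b.(c.(rec X. c.b.(c.X + 0\{a})) + 0\{a}) has moves ··b··> m2
  m2 = c.(rec X. c.b.(c.X + 0\{a})) + 0\{a} has moves ··c··> m0
Reachable graph of Q (4 states):
  n0 = rec X. c.(b.(c.X + 0\{a}) + c.0) has moves ··c··> n1
  n1 = b.(c.(rec X. c.(b.(c.X + 0\{a}) + c.0)) + 0\{a}) + c.0 has moves ··b··> n2, ··c··> n3
  n2 = c.(rec X. c.(b.(c.X + 0\{a}) + c.0)) + 0\{a} has moves ··c··> n0
  n3 = 0 has moves ·
Bisimilarity quotient blocks:
  B0 = {m0}
  B1 = {m1}
  B2 = {m2}
  B3 = {n0}
  B4 = {n1}
  B5 = {n3}
  B6 = {n2}
m0 ∈ B0, n0 ∈ B3 → different blocks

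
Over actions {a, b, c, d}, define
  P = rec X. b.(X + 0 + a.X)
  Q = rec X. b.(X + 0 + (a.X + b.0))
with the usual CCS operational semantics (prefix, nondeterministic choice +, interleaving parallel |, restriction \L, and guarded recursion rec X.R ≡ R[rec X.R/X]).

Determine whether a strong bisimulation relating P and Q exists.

P ≁ Q

P's transition system — 2 states:
  s0 = rec X. b.(X + 0 + a.X) | —b→ s1
  s1 = (rec X. b.(X + 0 + a.X)) + 0 + a.(rec X. b.(X + 0 + a.X)) | —a→ s0, —b→ s1
Q's transition system — 3 states:
  t0 = rec X. b.(X + 0 + (a.X + b.0)) | —b→ t1
  t1 = (rec X. b.(X + 0 + (a.X + b.0))) + 0 + (a.(rec X. b.(X + 0 + (a.X + b.0))) + b.0) | —a→ t0, —b→ t1, —b→ t2
  t2 = 0 | ∅
Coarsest stable partition (strong bisimilarity classes):
  B0 = {s0}
  B1 = {s1}
  B2 = {t0}
  B3 = {t1}
  B4 = {t2}
s0 ∈ B0, t0 ∈ B2 → different blocks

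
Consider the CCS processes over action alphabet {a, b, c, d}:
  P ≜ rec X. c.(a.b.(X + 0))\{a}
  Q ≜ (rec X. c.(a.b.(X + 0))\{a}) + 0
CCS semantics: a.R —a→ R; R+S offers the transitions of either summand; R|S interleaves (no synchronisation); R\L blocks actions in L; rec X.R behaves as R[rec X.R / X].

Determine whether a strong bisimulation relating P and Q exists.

P ~ Q

Reachable graph of P (2 states):
  p0 = rec X. c.(a.b.(X + 0))\{a} ⊢ -c-> p1
  p1 = (a.b.((rec X. c.(a.b.(X + 0))\{a}) + 0))\{a} ⊢ (no moves)
Reachable graph of Q (2 states):
  q0 = (rec X. c.(a.b.(X + 0))\{a}) + 0 ⊢ -c-> q1
  q1 = (a.b.((rec X. c.(a.b.(X + 0))\{a}) + 0))\{a} ⊢ (no moves)
Coarsest stable partition (strong bisimilarity classes):
  B0 = {p0, q0}
  B1 = {p1, q1}
p0 ∈ B0, q0 ∈ B0 → same block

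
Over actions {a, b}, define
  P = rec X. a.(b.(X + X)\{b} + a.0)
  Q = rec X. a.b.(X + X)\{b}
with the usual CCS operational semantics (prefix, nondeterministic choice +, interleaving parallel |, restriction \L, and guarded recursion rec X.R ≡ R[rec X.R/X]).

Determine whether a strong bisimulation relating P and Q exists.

LTS(P): 6 reachable states
  m0 = rec X. a.(b.(X + X)\{b} + a.0) → =a=> m1
  m1 = b.((rec X. a.(b.(X + X)\{b} + a.0)) + (rec X. a.(b.(X + X)\{b} + a.0)))\{b} + a.0 → =a=> m2, =b=> m3
  m2 = 0 → ∅
  m3 = ((rec X. a.(b.(X + X)\{b} + a.0)) + (rec X. a.(b.(X + X)\{b} + a.0)))\{b} → =a=> m4
  m4 = (b.((rec X. a.(b.(X + X)\{b} + a.0)) + (rec X. a.(b.(X + X)\{b} + a.0)))\{b} + a.0)\{b} → =a=> m5
  m5 = 0\{b} → ∅
LTS(Q): 4 reachable states
  n0 = rec X. a.b.(X + X)\{b} → =a=> n1
  n1 = b.((rec X. a.b.(X + X)\{b}) + (rec X. a.b.(X + X)\{b}))\{b} → =b=> n2
  n2 = ((rec X. a.b.(X + X)\{b}) + (rec X. a.b.(X + X)\{b}))\{b} → =a=> n3
  n3 = (b.((rec X. a.b.(X + X)\{b}) + (rec X. a.b.(X + X)\{b}))\{b})\{b} → ∅
Partition-refinement fixed point:
  B0 = {m0}
  B1 = {m1}
  B2 = {m3}
  B3 = {m4, n2}
  B4 = {m2, m5, n3}
  B5 = {n0}
  B6 = {n1}
m0 ∈ B0, n0 ∈ B5 → different blocks

P ≁ Q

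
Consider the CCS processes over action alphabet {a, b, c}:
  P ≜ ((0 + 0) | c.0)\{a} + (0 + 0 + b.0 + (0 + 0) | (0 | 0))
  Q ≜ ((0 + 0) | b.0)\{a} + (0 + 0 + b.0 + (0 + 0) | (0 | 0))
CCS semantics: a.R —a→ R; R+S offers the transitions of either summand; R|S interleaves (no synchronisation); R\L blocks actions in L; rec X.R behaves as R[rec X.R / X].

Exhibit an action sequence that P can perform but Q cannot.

LTS(P): 3 reachable states
  s0 = ((0 + 0) | c.0)\{a} + (0 + 0 + b.0 + (0 + 0) | (0 | 0)) → -b-> s1, -c-> s2
  s1 = 0 → ∅
  s2 = ((0 + 0) | 0)\{a} → ∅
LTS(Q): 3 reachable states
  t0 = ((0 + 0) | b.0)\{a} + (0 + 0 + b.0 + (0 + 0) | (0 | 0)) → -b-> t1, -b-> t2
  t1 = ((0 + 0) | 0)\{a} → ∅
  t2 = 0 → ∅
Executing c from P (initial set {s0}):
  [1] c ⇒ {s2}
  — P admits the full trace.
Executing c from Q (initial set {t0}):
  [1] c ⇒ no successor for Q

c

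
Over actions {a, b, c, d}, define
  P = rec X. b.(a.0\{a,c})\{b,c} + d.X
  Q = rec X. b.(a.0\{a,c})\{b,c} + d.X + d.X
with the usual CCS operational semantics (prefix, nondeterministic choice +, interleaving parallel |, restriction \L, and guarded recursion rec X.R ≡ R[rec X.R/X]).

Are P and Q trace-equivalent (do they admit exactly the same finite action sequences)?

LTS(P): 3 reachable states
  m0 = rec X. b.(a.0\{a,c})\{b,c} + d.X ⊢ —b→ m1, —d→ m0
  m1 = (a.0\{a,c})\{b,c} ⊢ —a→ m2
  m2 = 0\{a,c}\{b,c} ⊢ (no moves)
LTS(Q): 3 reachable states
  n0 = rec X. b.(a.0\{a,c})\{b,c} + d.X + d.X ⊢ —b→ n1, —d→ n0
  n1 = (a.0\{a,c})\{b,c} ⊢ —a→ n2
  n2 = 0\{a,c}\{b,c} ⊢ (no moves)
Bisimilarity quotient blocks:
  B0 = {m0, n0}
  B1 = {m1, n1}
  B2 = {m2, n2}
m0 ∈ B0, n0 ∈ B0 → same block
Bisimilar ⇒ trace-equivalent.

YES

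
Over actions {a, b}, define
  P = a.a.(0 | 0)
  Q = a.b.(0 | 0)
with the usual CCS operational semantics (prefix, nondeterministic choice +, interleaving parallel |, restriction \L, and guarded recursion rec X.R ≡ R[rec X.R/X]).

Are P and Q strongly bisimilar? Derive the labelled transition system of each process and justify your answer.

Reachable graph of P (3 states):
  p0 = a.a.(0 | 0) | ··a··> p1
  p1 = a.(0 | 0) | ··a··> p2
  p2 = 0 | 0 | ·
Reachable graph of Q (3 states):
  q0 = a.b.(0 | 0) | ··a··> q1
  q1 = b.(0 | 0) | ··b··> q2
  q2 = 0 | 0 | ·
Partition-refinement fixed point:
  B0 = {p0}
  B1 = {p1}
  B2 = {p2, q2}
  B3 = {q0}
  B4 = {q1}
p0 ∈ B0, q0 ∈ B3 → different blocks

P ≁ Q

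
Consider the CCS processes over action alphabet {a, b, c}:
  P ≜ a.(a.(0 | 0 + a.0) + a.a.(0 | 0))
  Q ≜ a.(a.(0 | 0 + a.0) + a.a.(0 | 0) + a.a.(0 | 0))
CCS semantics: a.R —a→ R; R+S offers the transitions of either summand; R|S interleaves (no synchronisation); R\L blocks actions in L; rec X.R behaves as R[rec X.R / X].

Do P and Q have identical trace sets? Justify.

YES

P's transition system — 6 states:
  m0 = a.(a.(0 | 0 + a.0) + a.a.(0 | 0)) has moves ··a··> m1
  m1 = a.(0 | 0 + a.0) + a.a.(0 | 0) has moves ··a··> m2, ··a··> m3
  m2 = 0 | 0 + a.0 has moves ··a··> m4
  m3 = a.(0 | 0) has moves ··a··> m5
  m4 = 0 has moves (no moves)
  m5 = 0 | 0 has moves (no moves)
Q's transition system — 6 states:
  n0 = a.(a.(0 | 0 + a.0) + a.a.(0 | 0) + a.a.(0 | 0)) has moves ··a··> n1
  n1 = a.(0 | 0 + a.0) + a.a.(0 | 0) + a.a.(0 | 0) has moves ··a··> n2, ··a··> n3
  n2 = 0 | 0 + a.0 has moves ··a··> n4
  n3 = a.(0 | 0) has moves ··a··> n5
  n4 = 0 has moves (no moves)
  n5 = 0 | 0 has moves (no moves)
Coarsest stable partition (strong bisimilarity classes):
  B0 = {m0, n0}
  B1 = {m1, n1}
  B2 = {m2, m3, n2, n3}
  B3 = {m4, m5, n4, n5}
m0 ∈ B0, n0 ∈ B0 → same block
Bisimilar ⇒ trace-equivalent.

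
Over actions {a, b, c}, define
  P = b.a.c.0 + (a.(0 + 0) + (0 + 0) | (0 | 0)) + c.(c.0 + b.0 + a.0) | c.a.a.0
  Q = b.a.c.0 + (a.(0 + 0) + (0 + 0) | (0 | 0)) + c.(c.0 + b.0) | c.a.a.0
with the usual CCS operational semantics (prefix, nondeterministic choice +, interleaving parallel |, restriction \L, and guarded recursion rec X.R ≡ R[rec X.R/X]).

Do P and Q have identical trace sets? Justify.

NO — witness ⟨cacaa⟩

Reachable graph of P (16 states):
  m0 = b.a.c.0 + (a.(0 + 0) + (0 + 0) | (0 | 0)) + c.(c.0 + b.0 + a.0) | c.a.a.0 has moves ··a··> m1, ··b··> m2, ··c··> m3, ··c··> m4
  m1 = 0 + 0 has moves stopped
  m2 = a.c.0 has moves ··a··> m5
  m3 = (c.0 + b.0 + a.0) | c.a.a.0 has moves ··a··> m6, ··b··> m6, ··c··> m6, ··c··> m7
  m4 = c.(c.0 + b.0 + a.0) | a.a.0 has moves ··a··> m8, ··c··> m7
  m5 = c.0 has moves ··c··> m9
  m6 = 0 | c.a.a.0 has moves ··c··> m10
  m7 = (c.0 + b.0 + a.0) | a.a.0 has moves ··a··> m10, ··a··> m11, ··b··> m10, ··c··> m10
  m8 = c.(c.0 + b.0 + a.0) | a.0 has moves ··a··> m12, ··c··> m11
  m9 = 0 has moves stopped
  m10 = 0 | a.a.0 has moves ··a··> m13
  m11 = (c.0 + b.0 + a.0) | a.0 has moves ··a··> m13, ··a··> m14, ··b··> m13, ··c··> m13
  m12 = c.(c.0 + b.0 + a.0) | 0 has moves ··c··> m14
  m13 = 0 | a.0 has moves ··a··> m15
  m14 = (c.0 + b.0 + a.0) | 0 has moves ··a··> m15, ··b··> m15, ··c··> m15
  m15 = 0 | 0 has moves stopped
Reachable graph of Q (16 states):
  n0 = b.a.c.0 + (a.(0 + 0) + (0 + 0) | (0 | 0)) + c.(c.0 + b.0) | c.a.a.0 has moves ··a··> n1, ··b··> n2, ··c··> n3, ··c··> n4
  n1 = 0 + 0 has moves stopped
  n2 = a.c.0 has moves ··a··> n5
  n3 = (c.0 + b.0) | c.a.a.0 has moves ··b··> n6, ··c··> n6, ··c··> n7
  n4 = c.(c.0 + b.0) | a.a.0 has moves ··a··> n8, ··c··> n7
  n5 = c.0 has moves ··c··> n9
  n6 = 0 | c.a.a.0 has moves ··c··> n10
  n7 = (c.0 + b.0) | a.a.0 has moves ··a··> n11, ··b··> n10, ··c··> n10
  n8 = c.(c.0 + b.0) | a.0 has moves ··a··> n12, ··c··> n11
  n9 = 0 has moves stopped
  n10 = 0 | a.a.0 has moves ··a··> n13
  n11 = (c.0 + b.0) | a.0 has moves ··a··> n14, ··b··> n13, ··c··> n13
  n12 = c.(c.0 + b.0) | 0 has moves ··c··> n14
  n13 = 0 | a.0 has moves ··a··> n15
  n14 = (c.0 + b.0) | 0 has moves ··b··> n15, ··c··> n15
  n15 = 0 | 0 has moves stopped
Executing cacaa from P (initial set {m0}):
  after c @ step 1: {m3, m4}
  after a @ step 2: {m6, m8}
  after c @ step 3: {m10, m11}
  after a @ step 4: {m13, m14}
  after a @ step 5: {m15}
  — P admits the full trace.
Executing cacaa from Q (initial set {n0}):
  after c @ step 1: {n3, n4}
  after a @ step 2: {n8}
  after c @ step 3: {n11}
  after a @ step 4: {n14}
  after a @ step 5: no successor for Q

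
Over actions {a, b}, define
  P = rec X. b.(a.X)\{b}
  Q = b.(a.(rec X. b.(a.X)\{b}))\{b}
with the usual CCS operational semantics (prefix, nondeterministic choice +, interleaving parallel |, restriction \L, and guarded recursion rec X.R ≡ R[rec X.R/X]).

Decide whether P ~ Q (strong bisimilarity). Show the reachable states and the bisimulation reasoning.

LTS(P): 3 reachable states
  u0 = rec X. b.(a.X)\{b} has moves —b→ u1
  u1 = (a.(rec X. b.(a.X)\{b}))\{b} has moves —a→ u2
  u2 = (rec X. b.(a.X)\{b})\{b} has moves stopped
LTS(Q): 3 reachable states
  v0 = b.(a.(rec X. b.(a.X)\{b}))\{b} has moves —b→ v1
  v1 = (a.(rec X. b.(a.X)\{b}))\{b} has moves —a→ v2
  v2 = (rec X. b.(a.X)\{b})\{b} has moves stopped
Bisimilarity quotient blocks:
  B0 = {u0, v0}
  B1 = {u1, v1}
  B2 = {u2, v2}
u0 ∈ B0, v0 ∈ B0 → same block

YES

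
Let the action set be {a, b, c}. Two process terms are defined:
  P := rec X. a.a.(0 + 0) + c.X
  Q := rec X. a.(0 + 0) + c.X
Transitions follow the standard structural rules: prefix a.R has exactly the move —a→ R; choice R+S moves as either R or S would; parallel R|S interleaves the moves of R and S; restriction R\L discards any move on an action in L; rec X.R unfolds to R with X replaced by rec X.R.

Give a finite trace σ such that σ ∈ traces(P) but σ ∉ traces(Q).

aa

Reachable graph of P (3 states):
  s0 = rec X. a.a.(0 + 0) + c.X → =a=> s1, =c=> s0
  s1 = a.(0 + 0) → =a=> s2
  s2 = 0 + 0 → ·
Reachable graph of Q (2 states):
  t0 = rec X. a.(0 + 0) + c.X → =a=> t1, =c=> t0
  t1 = 0 + 0 → ·
Executing aa from P (initial set {s0}):
  step 1 (a): {s1}
  step 2 (a): {s2}
  ✓ P
Executing aa from Q (initial set {t0}):
  step 1 (a): {t1}
  step 2 (a): ∅ (Q stuck)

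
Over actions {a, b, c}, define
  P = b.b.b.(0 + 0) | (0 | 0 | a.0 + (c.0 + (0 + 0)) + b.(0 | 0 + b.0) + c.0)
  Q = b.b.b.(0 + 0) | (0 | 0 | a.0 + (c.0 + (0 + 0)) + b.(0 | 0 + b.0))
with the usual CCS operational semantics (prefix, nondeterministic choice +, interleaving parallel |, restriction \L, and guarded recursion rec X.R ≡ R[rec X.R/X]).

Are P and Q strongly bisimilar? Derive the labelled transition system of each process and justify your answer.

Reachable graph of P (16 states):
  u0 = b.b.b.(0 + 0) | (0 | 0 | a.0 + (c.0 + (0 + 0)) + b.(0 | 0 + b.0) + c.0) :: —a→ u1, —b→ u2, —b→ u3, —c→ u4
  u1 = b.b.b.(0 + 0) | (0 | 0 | 0) :: —b→ u5
  u2 = b.b.(0 + 0) | (0 | 0 | a.0 + (c.0 + (0 + 0)) + b.(0 | 0 + b.0) + c.0) :: —a→ u5, —b→ u6, —b→ u7, —c→ u8
  u3 = b.b.b.(0 + 0) | (0 | 0 + b.0) :: —b→ u4, —b→ u7
  u4 = b.b.b.(0 + 0) | 0 :: —b→ u8
  u5 = b.b.(0 + 0) | (0 | 0 | 0) :: —b→ u9
  u6 = b.(0 + 0) | (0 | 0 | a.0 + (c.0 + (0 + 0)) + b.(0 | 0 + b.0) + c.0) :: —a→ u9, —b→ u10, —b→ u11, —c→ u12
  u7 = b.b.(0 + 0) | (0 | 0 + b.0) :: —b→ u11, —b→ u8
  u8 = b.b.(0 + 0) | 0 :: —b→ u12
  u9 = b.(0 + 0) | (0 | 0 | 0) :: —b→ u13
  u10 = (0 + 0) | (0 | 0 | a.0 + (c.0 + (0 + 0)) + b.(0 | 0 + b.0) + c.0) :: —a→ u13, —b→ u14, —c→ u15
  u11 = b.(0 + 0) | (0 | 0 + b.0) :: —b→ u12, —b→ u14
  u12 = b.(0 + 0) | 0 :: —b→ u15
  u13 = (0 + 0) | (0 | 0 | 0) :: stopped
  u14 = (0 + 0) | (0 | 0 + b.0) :: —b→ u15
  u15 = (0 + 0) | 0 :: stopped
Reachable graph of Q (16 states):
  v0 = b.b.b.(0 + 0) | (0 | 0 | a.0 + (c.0 + (0 + 0)) + b.(0 | 0 + b.0)) :: —a→ v1, —b→ v2, —b→ v3, —c→ v4
  v1 = b.b.b.(0 + 0) | (0 | 0 | 0) :: —b→ v5
  v2 = b.b.(0 + 0) | (0 | 0 | a.0 + (c.0 + (0 + 0)) + b.(0 | 0 + b.0)) :: —a→ v5, —b→ v6, —b→ v7, —c→ v8
  v3 = b.b.b.(0 + 0) | (0 | 0 + b.0) :: —b→ v4, —b→ v7
  v4 = b.b.b.(0 + 0) | 0 :: —b→ v8
  v5 = b.b.(0 + 0) | (0 | 0 | 0) :: —b→ v9
  v6 = b.(0 + 0) | (0 | 0 | a.0 + (c.0 + (0 + 0)) + b.(0 | 0 + b.0)) :: —a→ v9, —b→ v10, —b→ v11, —c→ v12
  v7 = b.b.(0 + 0) | (0 | 0 + b.0) :: —b→ v11, —b→ v8
  v8 = b.b.(0 + 0) | 0 :: —b→ v12
  v9 = b.(0 + 0) | (0 | 0 | 0) :: —b→ v13
  v10 = (0 + 0) | (0 | 0 | a.0 + (c.0 + (0 + 0)) + b.(0 | 0 + b.0)) :: —a→ v13, —b→ v14, —c→ v15
  v11 = b.(0 + 0) | (0 | 0 + b.0) :: —b→ v12, —b→ v14
  v12 = b.(0 + 0) | 0 :: —b→ v15
  v13 = (0 + 0) | (0 | 0 | 0) :: stopped
  v14 = (0 + 0) | (0 | 0 + b.0) :: —b→ v15
  v15 = (0 + 0) | 0 :: stopped
Bisimilarity quotient blocks:
  B0 = {u0, v0}
  B1 = {u1, u4, u7, v1, v4, v7}
  B2 = {u11, u5, u8, v11, v5, v8}
  B3 = {u12, u14, u9, v12, v14, v9}
  B4 = {u13, u15, v13, v15}
  B5 = {u3, v3}
  B6 = {u2, v2}
  B7 = {u6, v6}
  B8 = {u10, v10}
u0 ∈ B0, v0 ∈ B0 → same block

bisimilar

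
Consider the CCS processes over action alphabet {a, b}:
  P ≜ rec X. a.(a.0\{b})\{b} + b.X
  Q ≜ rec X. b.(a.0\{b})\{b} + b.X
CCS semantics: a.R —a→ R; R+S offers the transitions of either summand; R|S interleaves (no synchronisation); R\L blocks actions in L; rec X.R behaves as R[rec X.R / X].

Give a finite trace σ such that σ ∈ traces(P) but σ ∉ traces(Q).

a

LTS(P): 3 reachable states
  u0 = rec X. a.(a.0\{b})\{b} + b.X has moves --a--▸ u1, --b--▸ u0
  u1 = (a.0\{b})\{b} has moves --a--▸ u2
  u2 = 0\{b}\{b} has moves stopped
LTS(Q): 3 reachable states
  v0 = rec X. b.(a.0\{b})\{b} + b.X has moves --b--▸ v0, --b--▸ v1
  v1 = (a.0\{b})\{b} has moves --a--▸ v2
  v2 = 0\{b}\{b} has moves stopped
Executing a from P (initial set {u0}):
  after a @ step 1: {u1}
  ✓ P
Executing a from Q (initial set {v0}):
  after a @ step 1: ∅  — Q cannot continue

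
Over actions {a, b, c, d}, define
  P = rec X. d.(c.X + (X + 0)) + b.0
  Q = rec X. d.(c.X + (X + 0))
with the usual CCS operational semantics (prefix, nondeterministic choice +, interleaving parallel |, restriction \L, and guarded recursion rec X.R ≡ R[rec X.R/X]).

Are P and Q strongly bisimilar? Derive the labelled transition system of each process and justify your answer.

not bisimilar

Reachable graph of P (3 states):
  m0 = rec X. d.(c.X + (X + 0)) + b.0 :: —b→ m1, —d→ m2
  m1 = 0 :: ·
  m2 = c.(rec X. d.(c.X + (X + 0)) + b.0) + ((rec X. d.(c.X + (X + 0)) + b.0) + 0) :: —b→ m1, —c→ m0, —d→ m2
Reachable graph of Q (2 states):
  n0 = rec X. d.(c.X + (X + 0)) :: —d→ n1
  n1 = c.(rec X. d.(c.X + (X + 0))) + ((rec X. d.(c.X + (X + 0))) + 0) :: —c→ n0, —d→ n1
Partition-refinement fixed point:
  B0 = {m0}
  B1 = {m1}
  B2 = {m2}
  B3 = {n0}
  B4 = {n1}
m0 ∈ B0, n0 ∈ B3 → different blocks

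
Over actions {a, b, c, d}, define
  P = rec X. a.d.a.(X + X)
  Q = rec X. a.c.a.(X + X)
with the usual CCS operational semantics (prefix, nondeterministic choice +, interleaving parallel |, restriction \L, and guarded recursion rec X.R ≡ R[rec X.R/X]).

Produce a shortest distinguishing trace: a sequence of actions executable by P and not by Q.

Reachable graph of P (4 states):
  p0 = rec X. a.d.a.(X + X) :: =a=> p1
  p1 = d.a.((rec X. a.d.a.(X + X)) + (rec X. a.d.a.(X + X))) :: =d=> p2
  p2 = a.((rec X. a.d.a.(X + X)) + (rec X. a.d.a.(X + X))) :: =a=> p3
  p3 = (rec X. a.d.a.(X + X)) + (rec X. a.d.a.(X + X)) :: =a=> p1
Reachable graph of Q (4 states):
  q0 = rec X. a.c.a.(X + X) :: =a=> q1
  q1 = c.a.((rec X. a.c.a.(X + X)) + (rec X. a.c.a.(X + X))) :: =c=> q2
  q2 = a.((rec X. a.c.a.(X + X)) + (rec X. a.c.a.(X + X))) :: =a=> q3
  q3 = (rec X. a.c.a.(X + X)) + (rec X. a.c.a.(X + X)) :: =a=> q1
Trace ⟨ad⟩ through P, begin at {p0}:
  after a @ step 1: {p1}
  after d @ step 2: {p2}
  P completes σ.
Trace ⟨ad⟩ through Q, begin at {q0}:
  after a @ step 1: {q1}
  after d @ step 2: no successor for Q

ad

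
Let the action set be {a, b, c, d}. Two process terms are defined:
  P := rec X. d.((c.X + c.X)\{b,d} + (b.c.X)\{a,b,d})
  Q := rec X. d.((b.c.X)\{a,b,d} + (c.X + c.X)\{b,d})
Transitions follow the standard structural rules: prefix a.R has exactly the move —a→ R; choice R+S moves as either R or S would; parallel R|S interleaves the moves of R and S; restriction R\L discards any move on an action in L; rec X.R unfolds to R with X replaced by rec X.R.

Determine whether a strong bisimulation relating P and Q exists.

Reachable graph of P (3 states):
  p0 = rec X. d.((c.X + c.X)\{b,d} + (b.c.X)\{a,b,d}) ⊢ -d-> p1
  p1 = (c.(rec X. d.((c.X + c.X)\{b,d} + (b.c.X)\{a,b,d})) + c.(rec X. d.((c.X + c.X)\{b,d} + (b.c.X)\{a,b,d})))\{b,d} + (b.c.(rec X. d.((c.X + c.X)\{b,d} + (b.c.X)\{a,b,d})))\{a,b,d} ⊢ -c-> p2
  p2 = (rec X. d.((c.X + c.X)\{b,d} + (b.c.X)\{a,b,d}))\{b,d} ⊢ ∅
Reachable graph of Q (3 states):
  q0 = rec X. d.((b.c.X)\{a,b,d} + (c.X + c.X)\{b,d}) ⊢ -d-> q1
  q1 = (b.c.(rec X. d.((b.c.X)\{a,b,d} + (c.X + c.X)\{b,d})))\{a,b,d} + (c.(rec X. d.((b.c.X)\{a,b,d} + (c.X + c.X)\{b,d})) + c.(rec X. d.((b.c.X)\{a,b,d} + (c.X + c.X)\{b,d})))\{b,d} ⊢ -c-> q2
  q2 = (rec X. d.((b.c.X)\{a,b,d} + (c.X + c.X)\{b,d}))\{b,d} ⊢ ∅
Bisimilarity quotient blocks:
  B0 = {p0, q0}
  B1 = {p1, q1}
  B2 = {p2, q2}
p0 ∈ B0, q0 ∈ B0 → same block

bisimilar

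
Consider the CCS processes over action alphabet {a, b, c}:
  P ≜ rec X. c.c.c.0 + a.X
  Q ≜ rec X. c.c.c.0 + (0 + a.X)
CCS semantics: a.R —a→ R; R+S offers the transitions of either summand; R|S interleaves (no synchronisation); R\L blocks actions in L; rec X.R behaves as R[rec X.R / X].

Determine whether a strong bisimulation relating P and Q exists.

P ~ Q

LTS(P): 4 reachable states
  u0 = rec X. c.c.c.0 + a.X :: =a=> u0, =c=> u1
  u1 = c.c.0 :: =c=> u2
  u2 = c.0 :: =c=> u3
  u3 = 0 :: deadlocked
LTS(Q): 4 reachable states
  v0 = rec X. c.c.c.0 + (0 + a.X) :: =a=> v0, =c=> v1
  v1 = c.c.0 :: =c=> v2
  v2 = c.0 :: =c=> v3
  v3 = 0 :: deadlocked
Partition-refinement fixed point:
  B0 = {u0, v0}
  B1 = {u1, v1}
  B2 = {u2, v2}
  B3 = {u3, v3}
u0 ∈ B0, v0 ∈ B0 → same block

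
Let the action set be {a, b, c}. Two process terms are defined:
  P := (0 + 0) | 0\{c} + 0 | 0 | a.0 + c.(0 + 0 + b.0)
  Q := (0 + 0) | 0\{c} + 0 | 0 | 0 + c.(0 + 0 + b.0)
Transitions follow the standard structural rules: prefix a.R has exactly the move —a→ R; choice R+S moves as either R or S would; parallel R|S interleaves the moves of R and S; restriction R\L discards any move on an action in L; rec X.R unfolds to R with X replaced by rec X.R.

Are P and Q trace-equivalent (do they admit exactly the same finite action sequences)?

P's transition system — 4 states:
  u0 = (0 + 0) | 0\{c} + 0 | 0 | a.0 + c.(0 + 0 + b.0) → ··a··> u1, ··c··> u2
  u1 = 0 | 0 | 0 → (no moves)
  u2 = 0 + 0 + b.0 → ··b··> u3
  u3 = 0 → (no moves)
Q's transition system — 3 states:
  v0 = (0 + 0) | 0\{c} + 0 | 0 | 0 + c.(0 + 0 + b.0) → ··c··> v1
  v1 = 0 + 0 + b.0 → ··b··> v2
  v2 = 0 → (no moves)
Executing a from P (initial set {u0}):
  after a @ step 1: {u1}
  ✓ P
Executing a from Q (initial set {v0}):
  after a @ step 1: ∅  — Q cannot continue

traces(P) ≠ traces(Q) — witness ⟨a⟩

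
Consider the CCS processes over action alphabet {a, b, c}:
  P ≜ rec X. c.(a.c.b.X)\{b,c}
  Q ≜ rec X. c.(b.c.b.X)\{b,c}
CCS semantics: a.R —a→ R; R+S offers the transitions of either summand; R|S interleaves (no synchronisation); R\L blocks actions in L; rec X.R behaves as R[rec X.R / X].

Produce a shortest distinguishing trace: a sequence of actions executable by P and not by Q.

Reachable graph of P (3 states):
  u0 = rec X. c.(a.c.b.X)\{b,c} ⊢ ··c··> u1
  u1 = (a.c.b.(rec X. c.(a.c.b.X)\{b,c}))\{b,c} ⊢ ··a··> u2
  u2 = (c.b.(rec X. c.(a.c.b.X)\{b,c}))\{b,c} ⊢ ·
Reachable graph of Q (2 states):
  v0 = rec X. c.(b.c.b.X)\{b,c} ⊢ ··c··> v1
  v1 = (b.c.b.(rec X. c.(b.c.b.X)\{b,c}))\{b,c} ⊢ ·
Trace ⟨ca⟩ through P, begin at {u0}:
  after c @ step 1: {u1}
  after a @ step 2: {u2}
  — P admits the full trace.
Trace ⟨ca⟩ through Q, begin at {v0}:
  after c @ step 1: {v1}
  after a @ step 2: no successor for Q

ca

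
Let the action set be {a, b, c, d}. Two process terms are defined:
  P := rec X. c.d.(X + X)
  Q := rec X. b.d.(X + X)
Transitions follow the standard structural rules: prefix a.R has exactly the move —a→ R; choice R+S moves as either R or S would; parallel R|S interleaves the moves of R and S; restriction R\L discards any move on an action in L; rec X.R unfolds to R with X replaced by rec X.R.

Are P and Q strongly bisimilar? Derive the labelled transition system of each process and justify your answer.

Reachable graph of P (3 states):
  p0 = rec X. c.d.(X + X) ⊢ ··c··> p1
  p1 = d.((rec X. c.d.(X + X)) + (rec X. c.d.(X + X))) ⊢ ··d··> p2
  p2 = (rec X. c.d.(X + X)) + (rec X. c.d.(X + X)) ⊢ ··c··> p1
Reachable graph of Q (3 states):
  q0 = rec X. b.d.(X + X) ⊢ ··b··> q1
  q1 = d.((rec X. b.d.(X + X)) + (rec X. b.d.(X + X))) ⊢ ··d··> q2
  q2 = (rec X. b.d.(X + X)) + (rec X. b.d.(X + X)) ⊢ ··b··> q1
Bisimilarity quotient blocks:
  B0 = {p0, p2}
  B1 = {p1}
  B2 = {q0, q2}
  B3 = {q1}
p0 ∈ B0, q0 ∈ B2 → different blocks

P ≁ Q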